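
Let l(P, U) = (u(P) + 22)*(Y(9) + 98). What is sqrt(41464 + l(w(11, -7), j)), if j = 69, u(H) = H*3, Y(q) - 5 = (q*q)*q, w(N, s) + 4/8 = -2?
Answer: 2*sqrt(13382) ≈ 231.36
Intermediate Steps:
w(N, s) = -5/2 (w(N, s) = -1/2 - 2 = -5/2)
Y(q) = 5 + q**3 (Y(q) = 5 + (q*q)*q = 5 + q**2*q = 5 + q**3)
u(H) = 3*H
l(P, U) = 18304 + 2496*P (l(P, U) = (3*P + 22)*((5 + 9**3) + 98) = (22 + 3*P)*((5 + 729) + 98) = (22 + 3*P)*(734 + 98) = (22 + 3*P)*832 = 18304 + 2496*P)
sqrt(41464 + l(w(11, -7), j)) = sqrt(41464 + (18304 + 2496*(-5/2))) = sqrt(41464 + (18304 - 6240)) = sqrt(41464 + 12064) = sqrt(53528) = 2*sqrt(13382)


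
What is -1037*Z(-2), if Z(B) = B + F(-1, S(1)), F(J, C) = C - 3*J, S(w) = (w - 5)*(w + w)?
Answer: 7259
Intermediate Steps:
S(w) = 2*w*(-5 + w) (S(w) = (-5 + w)*(2*w) = 2*w*(-5 + w))
Z(B) = -5 + B (Z(B) = B + (2*1*(-5 + 1) - 3*(-1)) = B + (2*1*(-4) + 3) = B + (-8 + 3) = B - 5 = -5 + B)
-1037*Z(-2) = -1037*(-5 - 2) = -1037*(-7) = 7259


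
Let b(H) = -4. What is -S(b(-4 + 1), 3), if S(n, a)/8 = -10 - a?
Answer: 104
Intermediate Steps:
S(n, a) = -80 - 8*a (S(n, a) = 8*(-10 - a) = -80 - 8*a)
-S(b(-4 + 1), 3) = -(-80 - 8*3) = -(-80 - 24) = -1*(-104) = 104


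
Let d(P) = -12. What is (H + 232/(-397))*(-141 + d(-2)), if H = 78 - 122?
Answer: 2708100/397 ≈ 6821.4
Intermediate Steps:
H = -44
(H + 232/(-397))*(-141 + d(-2)) = (-44 + 232/(-397))*(-141 - 12) = (-44 + 232*(-1/397))*(-153) = (-44 - 232/397)*(-153) = -17700/397*(-153) = 2708100/397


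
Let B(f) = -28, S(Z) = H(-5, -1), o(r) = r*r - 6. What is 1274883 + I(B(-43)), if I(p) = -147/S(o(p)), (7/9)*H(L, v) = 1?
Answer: 3824306/3 ≈ 1.2748e+6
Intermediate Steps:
H(L, v) = 9/7 (H(L, v) = (9/7)*1 = 9/7)
o(r) = -6 + r**2 (o(r) = r**2 - 6 = -6 + r**2)
S(Z) = 9/7
I(p) = -343/3 (I(p) = -147/9/7 = -147*7/9 = -343/3)
1274883 + I(B(-43)) = 1274883 - 343/3 = 3824306/3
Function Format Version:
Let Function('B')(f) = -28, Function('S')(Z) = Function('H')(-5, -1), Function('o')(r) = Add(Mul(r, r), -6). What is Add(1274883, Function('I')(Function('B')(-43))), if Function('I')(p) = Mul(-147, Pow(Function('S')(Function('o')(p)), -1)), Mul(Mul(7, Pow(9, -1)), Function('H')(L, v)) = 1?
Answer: Rational(3824306, 3) ≈ 1.2748e+6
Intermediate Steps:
Function('H')(L, v) = Rational(9, 7) (Function('H')(L, v) = Mul(Rational(9, 7), 1) = Rational(9, 7))
Function('o')(r) = Add(-6, Pow(r, 2)) (Function('o')(r) = Add(Pow(r, 2), -6) = Add(-6, Pow(r, 2)))
Function('S')(Z) = Rational(9, 7)
Function('I')(p) = Rational(-343, 3) (Function('I')(p) = Mul(-147, Pow(Rational(9, 7), -1)) = Mul(-147, Rational(7, 9)) = Rational(-343, 3))
Add(1274883, Function('I')(Function('B')(-43))) = Add(1274883, Rational(-343, 3)) = Rational(3824306, 3)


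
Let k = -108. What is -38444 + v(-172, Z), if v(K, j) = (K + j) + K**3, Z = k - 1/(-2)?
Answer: -10254343/2 ≈ -5.1272e+6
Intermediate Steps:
Z = -215/2 (Z = -108 - 1/(-2) = -108 - 1*(-1/2) = -108 + 1/2 = -215/2 ≈ -107.50)
v(K, j) = K + j + K**3
-38444 + v(-172, Z) = -38444 + (-172 - 215/2 + (-172)**3) = -38444 + (-172 - 215/2 - 5088448) = -38444 - 10177455/2 = -10254343/2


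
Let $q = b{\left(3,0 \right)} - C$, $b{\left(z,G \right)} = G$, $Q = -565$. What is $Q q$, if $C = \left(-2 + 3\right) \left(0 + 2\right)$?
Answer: $1130$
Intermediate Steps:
$C = 2$ ($C = 1 \cdot 2 = 2$)
$q = -2$ ($q = 0 - 2 = -2$)
$Q q = \left(-565\right) \left(-2\right) = 1130$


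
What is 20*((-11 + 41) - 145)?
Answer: -2300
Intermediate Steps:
20*((-11 + 41) - 145) = 20*(30 - 145) = 20*(-115) = -2300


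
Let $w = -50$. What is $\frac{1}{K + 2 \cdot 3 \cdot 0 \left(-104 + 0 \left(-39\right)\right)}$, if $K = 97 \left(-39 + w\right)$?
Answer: $- \frac{1}{8633} \approx -0.00011583$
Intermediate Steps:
$K = -8633$ ($K = 97 \left(-39 - 50\right) = 97 \left(-89\right) = -8633$)
$\frac{1}{K + 2 \cdot 3 \cdot 0 \left(-104 + 0 \left(-39\right)\right)} = \frac{1}{-8633 + 2 \cdot 3 \cdot 0 \left(-104 + 0 \left(-39\right)\right)} = \frac{1}{-8633 + 6 \cdot 0 \left(-104 + 0\right)} = \frac{1}{-8633 + 0 \left(-104\right)} = \frac{1}{-8633 + 0} = \frac{1}{-8633} = - \frac{1}{8633}$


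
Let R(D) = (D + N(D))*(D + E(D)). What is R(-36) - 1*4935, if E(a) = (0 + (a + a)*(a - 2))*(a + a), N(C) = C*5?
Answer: 42553113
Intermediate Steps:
N(C) = 5*C
E(a) = 4*a²*(-2 + a) (E(a) = (0 + (2*a)*(-2 + a))*(2*a) = (0 + 2*a*(-2 + a))*(2*a) = (2*a*(-2 + a))*(2*a) = 4*a²*(-2 + a))
R(D) = 6*D*(D + 4*D²*(-2 + D)) (R(D) = (D + 5*D)*(D + 4*D²*(-2 + D)) = (6*D)*(D + 4*D²*(-2 + D)) = 6*D*(D + 4*D²*(-2 + D)))
R(-36) - 1*4935 = (-36)²*(6 + 24*(-36)*(-2 - 36)) - 1*4935 = 1296*(6 + 24*(-36)*(-38)) - 4935 = 1296*(6 + 32832) - 4935 = 1296*32838 - 4935 = 42558048 - 4935 = 42553113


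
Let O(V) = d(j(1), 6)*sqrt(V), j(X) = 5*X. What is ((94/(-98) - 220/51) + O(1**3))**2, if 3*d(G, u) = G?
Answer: 9024016/693889 ≈ 13.005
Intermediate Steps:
d(G, u) = G/3
O(V) = 5*sqrt(V)/3 (O(V) = ((5*1)/3)*sqrt(V) = ((1/3)*5)*sqrt(V) = 5*sqrt(V)/3)
((94/(-98) - 220/51) + O(1**3))**2 = ((94/(-98) - 220/51) + 5*sqrt(1**3)/3)**2 = ((94*(-1/98) - 220*1/51) + 5*sqrt(1)/3)**2 = ((-47/49 - 220/51) + (5/3)*1)**2 = (-13177/2499 + 5/3)**2 = (-3004/833)**2 = 9024016/693889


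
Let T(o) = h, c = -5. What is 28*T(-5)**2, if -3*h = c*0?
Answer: 0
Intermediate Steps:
h = 0 (h = -(-5)*0/3 = -1/3*0 = 0)
T(o) = 0
28*T(-5)**2 = 28*0**2 = 28*0 = 0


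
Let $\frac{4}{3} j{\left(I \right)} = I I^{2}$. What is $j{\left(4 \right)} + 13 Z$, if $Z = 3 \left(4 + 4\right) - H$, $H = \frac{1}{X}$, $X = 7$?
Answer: $\frac{2507}{7} \approx 358.14$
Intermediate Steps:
$j{\left(I \right)} = \frac{3 I^{3}}{4}$ ($j{\left(I \right)} = \frac{3 I I^{2}}{4} = \frac{3 I^{3}}{4}$)
$H = \frac{1}{7} \approx 0.14286$
$Z = \frac{167}{7}$ ($Z = 3 \left(4 + 4\right) - \frac{1}{7} = 3 \cdot 8 - \frac{1}{7} = 24 - \frac{1}{7} = \frac{167}{7} \approx 23.857$)
$j{\left(4 \right)} + 13 Z = \frac{3 \cdot 4^{3}}{4} + 13 \cdot \frac{167}{7} = \frac{3}{4} \cdot 64 + \frac{2171}{7} = 48 + \frac{2171}{7} = \frac{2507}{7}$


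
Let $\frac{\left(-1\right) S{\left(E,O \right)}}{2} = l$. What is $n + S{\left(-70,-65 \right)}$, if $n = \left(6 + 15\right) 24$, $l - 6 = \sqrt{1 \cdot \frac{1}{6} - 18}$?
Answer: $492 - \frac{i \sqrt{642}}{3} \approx 492.0 - 8.4459 i$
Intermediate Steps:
$l = 6 + \frac{i \sqrt{642}}{6}$ ($l = 6 + \sqrt{1 \cdot \frac{1}{6} - 18} = 6 + \sqrt{\frac{1}{6} - 18} = 6 + \sqrt{- \frac{107}{6}} = 6 + \frac{i \sqrt{642}}{6} \approx 6.0 + 4.223 i$)
$S{\left(E,O \right)} = -12 - \frac{i \sqrt{642}}{3}$ ($S{\left(E,O \right)} = - 2 \left(6 + \frac{i \sqrt{642}}{6}\right) = -12 - \frac{i \sqrt{642}}{3}$)
$n = 504$ ($n = 21 \cdot 24 = 504$)
$n + S{\left(-70,-65 \right)} = 504 - \left(12 + \frac{i \sqrt{642}}{3}\right) = 492 - \frac{i \sqrt{642}}{3}$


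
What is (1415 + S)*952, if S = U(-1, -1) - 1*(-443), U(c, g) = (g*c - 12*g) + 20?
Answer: 1800232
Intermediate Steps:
U(c, g) = 20 - 12*g + c*g (U(c, g) = (c*g - 12*g) + 20 = (-12*g + c*g) + 20 = 20 - 12*g + c*g)
S = 476 (S = (20 - 12*(-1) - 1*(-1)) - 1*(-443) = (20 + 12 + 1) + 443 = 33 + 443 = 476)
(1415 + S)*952 = (1415 + 476)*952 = 1891*952 = 1800232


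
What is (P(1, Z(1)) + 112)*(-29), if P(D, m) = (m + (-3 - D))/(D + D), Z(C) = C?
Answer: -6409/2 ≈ -3204.5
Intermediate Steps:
P(D, m) = (-3 + m - D)/(2*D) (P(D, m) = (-3 + m - D)/((2*D)) = (-3 + m - D)*(1/(2*D)) = (-3 + m - D)/(2*D))
(P(1, Z(1)) + 112)*(-29) = ((1/2)*(-3 + 1 - 1*1)/1 + 112)*(-29) = ((1/2)*1*(-3 + 1 - 1) + 112)*(-29) = ((1/2)*1*(-3) + 112)*(-29) = (-3/2 + 112)*(-29) = (221/2)*(-29) = -6409/2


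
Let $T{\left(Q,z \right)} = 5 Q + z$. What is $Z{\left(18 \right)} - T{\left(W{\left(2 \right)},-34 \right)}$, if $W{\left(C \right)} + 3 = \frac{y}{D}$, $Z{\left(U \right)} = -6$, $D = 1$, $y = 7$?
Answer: $8$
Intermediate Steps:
$W{\left(C \right)} = 4$ ($W{\left(C \right)} = -3 + \frac{7}{1} = -3 + 7 \cdot 1 = -3 + 7 = 4$)
$T{\left(Q,z \right)} = z + 5 Q$
$Z{\left(18 \right)} - T{\left(W{\left(2 \right)},-34 \right)} = -6 - \left(-34 + 5 \cdot 4\right) = -6 - \left(-34 + 20\right) = -6 - -14 = -6 + 14 = 8$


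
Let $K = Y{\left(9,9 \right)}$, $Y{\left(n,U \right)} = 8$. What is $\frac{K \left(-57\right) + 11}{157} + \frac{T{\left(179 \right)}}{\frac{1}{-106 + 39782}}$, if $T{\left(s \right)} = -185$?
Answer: $- \frac{1152389865}{157} \approx -7.3401 \cdot 10^{6}$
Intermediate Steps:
$K = 8$
$\frac{K \left(-57\right) + 11}{157} + \frac{T{\left(179 \right)}}{\frac{1}{-106 + 39782}} = \frac{8 \left(-57\right) + 11}{157} - \frac{185}{\frac{1}{-106 + 39782}} = \left(-456 + 11\right) \frac{1}{157} - \frac{185}{\frac{1}{39676}} = \left(-445\right) \frac{1}{157} - 185 \frac{1}{\frac{1}{39676}} = - \frac{445}{157} - 7340060 = - \frac{1152389865}{157}$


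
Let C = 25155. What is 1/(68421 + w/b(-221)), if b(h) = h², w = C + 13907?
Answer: 48841/3341789123 ≈ 1.4615e-5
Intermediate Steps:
w = 39062 (w = 25155 + 13907 = 39062)
1/(68421 + w/b(-221)) = 1/(68421 + 39062/((-221)²)) = 1/(68421 + 39062/48841) = 1/(3341789123/48841) = 48841/3341789123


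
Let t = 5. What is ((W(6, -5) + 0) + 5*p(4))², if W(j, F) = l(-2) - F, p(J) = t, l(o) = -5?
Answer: 625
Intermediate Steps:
p(J) = 5
W(j, F) = -5 - F
((W(6, -5) + 0) + 5*p(4))² = (((-5 - 1*(-5)) + 0) + 5*5)² = (((-5 + 5) + 0) + 25)² = ((0 + 0) + 25)² = (0 + 25)² = 25² = 625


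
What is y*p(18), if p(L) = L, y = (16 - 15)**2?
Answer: 18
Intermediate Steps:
y = 1 (y = 1**2 = 1)
y*p(18) = 1*18 = 18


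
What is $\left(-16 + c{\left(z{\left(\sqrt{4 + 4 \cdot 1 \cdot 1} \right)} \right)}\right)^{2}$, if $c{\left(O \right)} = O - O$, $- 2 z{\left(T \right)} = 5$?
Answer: $256$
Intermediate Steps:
$z{\left(T \right)} = - \frac{5}{2}$ ($z{\left(T \right)} = \left(- \frac{1}{2}\right) 5 = - \frac{5}{2}$)
$c{\left(O \right)} = 0$
$\left(-16 + c{\left(z{\left(\sqrt{4 + 4 \cdot 1 \cdot 1} \right)} \right)}\right)^{2} = \left(-16 + 0\right)^{2} = \left(-16\right)^{2} = 256$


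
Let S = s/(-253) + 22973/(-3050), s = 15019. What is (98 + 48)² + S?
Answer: 712907447/33550 ≈ 21249.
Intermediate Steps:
S = -2244353/33550 (S = 15019/(-253) + 22973/(-3050) = 15019*(-1/253) + 22973*(-1/3050) = -653/11 - 22973/3050 = -2244353/33550 ≈ -66.896)
(98 + 48)² + S = (98 + 48)² - 2244353/33550 = 146² - 2244353/33550 = 21316 - 2244353/33550 = 712907447/33550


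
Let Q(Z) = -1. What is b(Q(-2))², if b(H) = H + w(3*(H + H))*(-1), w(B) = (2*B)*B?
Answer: 5329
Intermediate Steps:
w(B) = 2*B²
b(H) = H - 72*H² (b(H) = H + (2*(3*(H + H))²)*(-1) = H + (2*(3*(2*H))²)*(-1) = H + (2*(6*H)²)*(-1) = H + (2*(36*H²))*(-1) = H + (72*H²)*(-1) = H - 72*H²)
b(Q(-2))² = (-(1 - 72*(-1)))² = (-(1 + 72))² = (-1*73)² = (-73)² = 5329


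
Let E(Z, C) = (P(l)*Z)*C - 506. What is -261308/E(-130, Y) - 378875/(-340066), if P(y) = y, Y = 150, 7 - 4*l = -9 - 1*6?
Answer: 32422005207/9161037974 ≈ 3.5391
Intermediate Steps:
l = 11/2 (l = 7/4 - (-9 - 1*6)/4 = 7/4 - (-9 - 6)/4 = 7/4 - ¼*(-15) = 7/4 + 15/4 = 11/2 ≈ 5.5000)
E(Z, C) = -506 + 11*C*Z/2 (E(Z, C) = (11*Z/2)*C - 506 = 11*C*Z/2 - 506 = -506 + 11*C*Z/2)
-261308/E(-130, Y) - 378875/(-340066) = -261308/(-506 + (11/2)*150*(-130)) - 378875/(-340066) = -261308/(-506 - 107250) - 378875*(-1/340066) = -261308/(-107756) + 378875/340066 = -261308*(-1/107756) + 378875/340066 = 65327/26939 + 378875/340066 = 32422005207/9161037974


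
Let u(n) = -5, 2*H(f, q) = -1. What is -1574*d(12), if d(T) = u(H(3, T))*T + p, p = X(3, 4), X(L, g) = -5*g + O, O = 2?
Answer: 122772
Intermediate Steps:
H(f, q) = -½ (H(f, q) = (½)*(-1) = -½)
X(L, g) = 2 - 5*g (X(L, g) = -5*g + 2 = 2 - 5*g)
p = -18 (p = 2 - 5*4 = 2 - 20 = -18)
d(T) = -18 - 5*T (d(T) = -5*T - 18 = -18 - 5*T)
-1574*d(12) = -1574*(-18 - 5*12) = -1574*(-18 - 60) = -1574*(-78) = 122772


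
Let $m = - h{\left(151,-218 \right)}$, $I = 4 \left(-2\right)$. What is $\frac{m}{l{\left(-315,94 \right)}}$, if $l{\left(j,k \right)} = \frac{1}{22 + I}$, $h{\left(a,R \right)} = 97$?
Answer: $-1358$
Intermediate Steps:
$I = -8$
$l{\left(j,k \right)} = \frac{1}{14}$ ($l{\left(j,k \right)} = \frac{1}{22 - 8} = \frac{1}{14}$)
$m = -97$ ($m = \left(-1\right) 97 = -97$)
$\frac{m}{l{\left(-315,94 \right)}} = - 97 \frac{1}{\frac{1}{14}} = \left(-97\right) 14 = -1358$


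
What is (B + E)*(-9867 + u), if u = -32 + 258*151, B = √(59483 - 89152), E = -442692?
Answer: -12864186828 + 29059*I*√29669 ≈ -1.2864e+10 + 5.0053e+6*I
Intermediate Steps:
B = I*√29669 (B = √(-29669) = I*√29669 ≈ 172.25*I)
u = 38926 (u = -32 + 38958 = 38926)
(B + E)*(-9867 + u) = (I*√29669 - 442692)*(-9867 + 38926) = (-442692 + I*√29669)*29059 = -12864186828 + 29059*I*√29669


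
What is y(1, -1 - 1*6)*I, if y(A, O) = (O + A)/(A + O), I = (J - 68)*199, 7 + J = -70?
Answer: -28855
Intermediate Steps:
J = -77 (J = -7 - 70 = -77)
I = -28855 (I = (-77 - 68)*199 = -145*199 = -28855)
y(A, O) = 1 (y(A, O) = (A + O)/(A + O) = 1)
y(1, -1 - 1*6)*I = 1*(-28855) = -28855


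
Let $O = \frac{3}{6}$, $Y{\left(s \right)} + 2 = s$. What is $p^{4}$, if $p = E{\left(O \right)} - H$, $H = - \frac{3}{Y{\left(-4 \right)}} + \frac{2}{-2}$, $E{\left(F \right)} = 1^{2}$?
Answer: $\frac{81}{16} \approx 5.0625$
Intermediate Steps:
$Y{\left(s \right)} = -2 + s$
$O = \frac{1}{2}$ ($O = 3 \cdot \frac{1}{6} = \frac{1}{2} \approx 0.5$)
$E{\left(F \right)} = 1$
$H = - \frac{1}{2}$ ($H = - \frac{3}{-2 - 4} + \frac{2}{-2} = - \frac{3}{-6} + 2 \left(- \frac{1}{2}\right) = \left(-3\right) \left(- \frac{1}{6}\right) - 1 = \frac{1}{2} - 1 = - \frac{1}{2} \approx -0.5$)
$p = \frac{3}{2}$ ($p = 1 - - \frac{1}{2} = 1 + \frac{1}{2} = \frac{3}{2} \approx 1.5$)
$p^{4} = \left(\frac{3}{2}\right)^{4} = \frac{81}{16}$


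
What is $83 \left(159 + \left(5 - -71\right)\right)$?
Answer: $19505$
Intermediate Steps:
$83 \left(159 + \left(5 - -71\right)\right) = 83 \left(159 + \left(5 + 71\right)\right) = 83 \left(159 + 76\right) = 83 \cdot 235 = 19505$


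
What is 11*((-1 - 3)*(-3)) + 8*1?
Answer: 140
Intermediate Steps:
11*((-1 - 3)*(-3)) + 8*1 = 11*(-4*(-3)) + 8 = 11*12 + 8 = 132 + 8 = 140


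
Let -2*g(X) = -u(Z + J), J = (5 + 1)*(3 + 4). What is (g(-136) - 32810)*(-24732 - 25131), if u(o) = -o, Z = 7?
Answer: 3274453347/2 ≈ 1.6372e+9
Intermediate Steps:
J = 42 (J = 6*7 = 42)
g(X) = -49/2 (g(X) = -(-1)*(-(7 + 42))/2 = -(-1)*(-1*49)/2 = -(-1)*(-49)/2 = -½*49 = -49/2)
(g(-136) - 32810)*(-24732 - 25131) = (-49/2 - 32810)*(-24732 - 25131) = -65669/2*(-49863) = 3274453347/2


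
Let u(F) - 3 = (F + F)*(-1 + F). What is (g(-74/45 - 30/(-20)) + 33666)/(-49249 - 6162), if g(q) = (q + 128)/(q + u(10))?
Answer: -554052869/911898827 ≈ -0.60758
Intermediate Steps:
u(F) = 3 + 2*F*(-1 + F) (u(F) = 3 + (F + F)*(-1 + F) = 3 + (2*F)*(-1 + F) = 3 + 2*F*(-1 + F))
g(q) = (128 + q)/(183 + q) (g(q) = (q + 128)/(q + (3 - 2*10 + 2*10²)) = (128 + q)/(q + (3 - 20 + 2*100)) = (128 + q)/(q + (3 - 20 + 200)) = (128 + q)/(q + 183) = (128 + q)/(183 + q))
(g(-74/45 - 30/(-20)) + 33666)/(-49249 - 6162) = ((128 + (-74/45 - 30/(-20)))/(183 + (-74/45 - 30/(-20))) + 33666)/(-49249 - 6162) = ((128 + (-74*1/45 - 30*(-1/20)))/(183 + (-74*1/45 - 30*(-1/20))) + 33666)/(-55411) = ((128 + (-74/45 + 3/2))/(183 + (-74/45 + 3/2)) + 33666)*(-1/55411) = ((128 - 13/90)/(183 - 13/90) + 33666)*(-1/55411) = ((11507/90)/(16457/90) + 33666)*(-1/55411) = ((90/16457)*(11507/90) + 33666)*(-1/55411) = (11507/16457 + 33666)*(-1/55411) = (554052869/16457)*(-1/55411) = -554052869/911898827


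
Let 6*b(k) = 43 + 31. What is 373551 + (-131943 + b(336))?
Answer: 724861/3 ≈ 2.4162e+5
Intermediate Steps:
b(k) = 37/3 (b(k) = (43 + 31)/6 = (1/6)*74 = 37/3)
373551 + (-131943 + b(336)) = 373551 + (-131943 + 37/3) = 373551 - 395792/3 = 724861/3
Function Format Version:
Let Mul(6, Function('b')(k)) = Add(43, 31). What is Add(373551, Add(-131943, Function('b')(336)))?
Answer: Rational(724861, 3) ≈ 2.4162e+5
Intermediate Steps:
Function('b')(k) = Rational(37, 3) (Function('b')(k) = Mul(Rational(1, 6), Add(43, 31)) = Mul(Rational(1, 6), 74) = Rational(37, 3))
Add(373551, Add(-131943, Function('b')(336))) = Add(373551, Add(-131943, Rational(37, 3))) = Add(373551, Rational(-395792, 3)) = Rational(724861, 3)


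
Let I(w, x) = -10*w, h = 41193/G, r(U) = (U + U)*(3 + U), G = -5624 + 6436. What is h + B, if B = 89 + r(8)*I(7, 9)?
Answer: -9890379/812 ≈ -12180.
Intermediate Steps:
G = 812
r(U) = 2*U*(3 + U) (r(U) = (2*U)*(3 + U) = 2*U*(3 + U))
h = 41193/812 ≈ 50.730
B = -12231 (B = 89 + (2*8*(3 + 8))*(-10*7) = 89 + (2*8*11)*(-70) = 89 + 176*(-70) = 89 - 12320 = -12231)
h + B = 41193/812 - 12231 = -9890379/812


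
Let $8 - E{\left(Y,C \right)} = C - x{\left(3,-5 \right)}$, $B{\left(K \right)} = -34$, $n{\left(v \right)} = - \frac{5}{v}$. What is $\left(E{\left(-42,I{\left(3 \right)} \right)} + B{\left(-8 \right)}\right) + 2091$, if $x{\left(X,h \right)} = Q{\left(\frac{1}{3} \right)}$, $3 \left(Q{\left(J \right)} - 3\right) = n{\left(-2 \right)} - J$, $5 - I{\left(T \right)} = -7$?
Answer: $\frac{37021}{18} \approx 2056.7$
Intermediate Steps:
$I{\left(T \right)} = 12$ ($I{\left(T \right)} = 5 - -7 = 5 + 7 = 12$)
$Q{\left(J \right)} = \frac{23}{6} - \frac{J}{3}$ ($Q{\left(J \right)} = 3 + \frac{- \frac{5}{-2} - J}{3} = 3 + \frac{\left(-5\right) \left(- \frac{1}{2}\right) - J}{3} = 3 + \frac{\frac{5}{2} - J}{3} = 3 - \left(- \frac{5}{6} + \frac{J}{3}\right) = \frac{23}{6} - \frac{J}{3}$)
$x{\left(X,h \right)} = \frac{67}{18}$ ($x{\left(X,h \right)} = \frac{23}{6} - \frac{1}{3 \cdot 3} = \frac{23}{6} - \frac{1}{9} = \frac{67}{18}$)
$E{\left(Y,C \right)} = \frac{211}{18} - C$ ($E{\left(Y,C \right)} = 8 - \left(C - \frac{67}{18}\right) = 8 - \left(- \frac{67}{18} + C\right) = \frac{211}{18} - C$)
$\left(E{\left(-42,I{\left(3 \right)} \right)} + B{\left(-8 \right)}\right) + 2091 = \left(\left(\frac{211}{18} - 12\right) - 34\right) + 2091 = \left(- \frac{5}{18} - 34\right) + 2091 = - \frac{617}{18} + 2091 = \frac{37021}{18}$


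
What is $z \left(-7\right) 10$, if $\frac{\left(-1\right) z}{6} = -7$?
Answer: $-2940$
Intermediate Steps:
$z = 42$ ($z = \left(-6\right) \left(-7\right) = 42$)
$z \left(-7\right) 10 = 42 \left(-7\right) 10 = \left(-294\right) 10 = -2940$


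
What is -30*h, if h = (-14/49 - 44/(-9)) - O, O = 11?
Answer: 4030/21 ≈ 191.90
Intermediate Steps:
h = -403/63 (h = (-14/49 - 44/(-9)) - 1*11 = (-14*1/49 - 44*(-1/9)) - 11 = (-2/7 + 44/9) - 11 = 290/63 - 11 = -403/63 ≈ -6.3968)
-30*h = -30*(-403/63) = 4030/21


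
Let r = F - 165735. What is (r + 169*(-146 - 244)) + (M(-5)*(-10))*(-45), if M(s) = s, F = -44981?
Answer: -278876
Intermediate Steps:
r = -210716 (r = -44981 - 165735 = -210716)
(r + 169*(-146 - 244)) + (M(-5)*(-10))*(-45) = (-210716 + 169*(-146 - 244)) - 5*(-10)*(-45) = (-210716 + 169*(-390)) + 50*(-45) = (-210716 - 65910) - 2250 = -276626 - 2250 = -278876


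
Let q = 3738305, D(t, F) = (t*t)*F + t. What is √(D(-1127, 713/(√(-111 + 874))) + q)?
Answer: √(44401411818 + 14101516499*√763)/109 ≈ 6043.4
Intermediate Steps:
D(t, F) = t + F*t² (D(t, F) = t²*F + t = F*t² + t = t + F*t²)
√(D(-1127, 713/(√(-111 + 874))) + q) = √(-1127*(1 + (713/(√(-111 + 874)))*(-1127)) + 3738305) = √(-1127*(1 + (713/(√763))*(-1127)) + 3738305) = √(-1127*(1 + (713*(√763/763))*(-1127)) + 3738305) = √(-1127*(1 + (713*√763/763)*(-1127)) + 3738305) = √(-1127*(1 - 114793*√763/109) + 3738305) = √((-1127 + 129371711*√763/109) + 3738305) = √(3737178 + 129371711*√763/109)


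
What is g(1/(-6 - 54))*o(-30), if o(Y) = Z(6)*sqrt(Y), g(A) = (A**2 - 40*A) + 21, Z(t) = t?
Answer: 78001*I*sqrt(30)/600 ≈ 712.05*I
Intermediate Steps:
g(A) = 21 + A**2 - 40*A
o(Y) = 6*sqrt(Y)
g(1/(-6 - 54))*o(-30) = (21 + (1/(-6 - 54))**2 - 40/(-6 - 54))*(6*sqrt(-30)) = (21 + (1/(-60))**2 - 40/(-60))*(6*(I*sqrt(30))) = (21 + (-1/60)**2 - 40*(-1/60))*(6*I*sqrt(30)) = (21 + 1/3600 + 2/3)*(6*I*sqrt(30)) = 78001*(6*I*sqrt(30))/3600 = 78001*I*sqrt(30)/600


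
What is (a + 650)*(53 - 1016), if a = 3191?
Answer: -3698883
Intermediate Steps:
(a + 650)*(53 - 1016) = (3191 + 650)*(53 - 1016) = 3841*(-963) = -3698883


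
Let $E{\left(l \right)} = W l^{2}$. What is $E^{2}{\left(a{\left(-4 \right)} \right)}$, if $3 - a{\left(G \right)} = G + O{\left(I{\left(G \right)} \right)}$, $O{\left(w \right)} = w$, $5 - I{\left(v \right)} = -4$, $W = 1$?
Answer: $16$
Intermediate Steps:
$I{\left(v \right)} = 9$ ($I{\left(v \right)} = 5 - -4 = 5 + 4 = 9$)
$a{\left(G \right)} = -6 - G$ ($a{\left(G \right)} = 3 - \left(G + 9\right) = 3 - \left(9 + G\right) = -6 - G$)
$E{\left(l \right)} = l^{2}$ ($E{\left(l \right)} = 1 l^{2} = l^{2}$)
$E^{2}{\left(a{\left(-4 \right)} \right)} = \left(\left(-6 - -4\right)^{2}\right)^{2} = \left(\left(-6 + 4\right)^{2}\right)^{2} = \left(\left(-2\right)^{2}\right)^{2} = 4^{2} = 16$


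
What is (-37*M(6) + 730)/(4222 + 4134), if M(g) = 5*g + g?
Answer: -301/4178 ≈ -0.072044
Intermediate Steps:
M(g) = 6*g
(-37*M(6) + 730)/(4222 + 4134) = (-222*6 + 730)/(4222 + 4134) = (-37*36 + 730)/8356 = (-1332 + 730)*(1/8356) = -602*1/8356 = -301/4178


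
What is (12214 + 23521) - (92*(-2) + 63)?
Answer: 35856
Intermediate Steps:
(12214 + 23521) - (92*(-2) + 63) = 35735 - (-184 + 63) = 35735 - 1*(-121) = 35735 + 121 = 35856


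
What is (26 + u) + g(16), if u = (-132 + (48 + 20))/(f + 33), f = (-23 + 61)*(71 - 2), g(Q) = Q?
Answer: 111446/2655 ≈ 41.976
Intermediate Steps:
f = 2622 (f = 38*69 = 2622)
u = -64/2655 (u = (-132 + (48 + 20))/(2622 + 33) = (-132 + 68)/2655 = -64*1/2655 = -64/2655 ≈ -0.024105)
(26 + u) + g(16) = (26 - 64/2655) + 16 = 68966/2655 + 16 = 111446/2655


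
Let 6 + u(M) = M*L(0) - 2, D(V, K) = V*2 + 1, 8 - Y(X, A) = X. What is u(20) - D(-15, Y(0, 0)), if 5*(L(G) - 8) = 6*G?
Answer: 181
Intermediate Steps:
Y(X, A) = 8 - X
L(G) = 8 + 6*G/5 (L(G) = 8 + (6*G)/5 = 8 + 6*G/5)
D(V, K) = 1 + 2*V (D(V, K) = 2*V + 1 = 1 + 2*V)
u(M) = -8 + 8*M (u(M) = -6 + (M*(8 + (6/5)*0) - 2) = -6 + (M*(8 + 0) - 2) = -6 + (M*8 - 2) = -6 + (8*M - 2) = -6 + (-2 + 8*M) = -8 + 8*M)
u(20) - D(-15, Y(0, 0)) = (-8 + 8*20) - (1 + 2*(-15)) = (-8 + 160) - (1 - 30) = 152 - 1*(-29) = 152 + 29 = 181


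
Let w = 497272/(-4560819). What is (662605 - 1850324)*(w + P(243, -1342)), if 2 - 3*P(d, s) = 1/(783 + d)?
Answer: -3097427261030869/4679400294 ≈ -6.6193e+5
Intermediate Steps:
P(d, s) = 2/3 - 1/(3*(783 + d))
w = -497272/4560819 (w = 497272*(-1/4560819) = -497272/4560819 ≈ -0.10903)
(662605 - 1850324)*(w + P(243, -1342)) = (662605 - 1850324)*(-497272/4560819 + (1565 + 2*243)/(3*(783 + 243))) = -1187719*(-497272/4560819 + (1/3)*(1565 + 486)/1026) = -1187719*(-497272/4560819 + (1/3)*(1/1026)*2051) = -1187719*(-497272/4560819 + 2051/3078) = -1187719*2607878851/4679400294 = -3097427261030869/4679400294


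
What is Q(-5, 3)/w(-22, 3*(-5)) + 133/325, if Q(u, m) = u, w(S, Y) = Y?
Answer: 724/975 ≈ 0.74256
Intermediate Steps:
Q(-5, 3)/w(-22, 3*(-5)) + 133/325 = -5/(3*(-5)) + 133/325 = -5/(-15) + 133*(1/325) = -5*(-1/15) + 133/325 = ⅓ + 133/325 = 724/975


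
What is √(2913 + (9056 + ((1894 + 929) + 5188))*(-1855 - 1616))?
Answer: 2*I*√14809161 ≈ 7696.5*I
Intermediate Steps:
√(2913 + (9056 + ((1894 + 929) + 5188))*(-1855 - 1616)) = √(2913 + (9056 + (2823 + 5188))*(-3471)) = √(2913 + (9056 + 8011)*(-3471)) = √(2913 + 17067*(-3471)) = √(2913 - 59239557) = √(-59236644) = 2*I*√14809161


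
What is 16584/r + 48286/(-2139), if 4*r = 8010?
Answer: -13604342/951855 ≈ -14.292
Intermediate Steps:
r = 4005/2 (r = (1/4)*8010 = 4005/2 ≈ 2002.5)
16584/r + 48286/(-2139) = 16584/(4005/2) + 48286/(-2139) = 16584*(2/4005) + 48286*(-1/2139) = 11056/1335 - 48286/2139 = -13604342/951855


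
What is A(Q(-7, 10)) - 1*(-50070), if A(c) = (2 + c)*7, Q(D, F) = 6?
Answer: 50126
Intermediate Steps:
A(c) = 14 + 7*c
A(Q(-7, 10)) - 1*(-50070) = (14 + 7*6) - 1*(-50070) = (14 + 42) + 50070 = 56 + 50070 = 50126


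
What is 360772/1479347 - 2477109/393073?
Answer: -34878158767/5757340231 ≈ -6.0580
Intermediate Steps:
360772/1479347 - 2477109/393073 = 360772*(1/1479347) - 2477109*1/393073 = 3572/14647 - 2477109/393073 = -34878158767/5757340231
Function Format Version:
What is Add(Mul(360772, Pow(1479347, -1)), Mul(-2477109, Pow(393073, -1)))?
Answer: Rational(-34878158767, 5757340231) ≈ -6.0580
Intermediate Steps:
Add(Mul(360772, Pow(1479347, -1)), Mul(-2477109, Pow(393073, -1))) = Add(Mul(360772, Rational(1, 1479347)), Mul(-2477109, Rational(1, 393073))) = Add(Rational(3572, 14647), Rational(-2477109, 393073)) = Rational(-34878158767, 5757340231)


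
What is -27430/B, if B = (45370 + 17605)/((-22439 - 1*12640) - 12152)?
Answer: 259109266/12595 ≈ 20572.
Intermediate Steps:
B = -62975/47231 (B = 62975/((-22439 - 12640) - 12152) = 62975/(-35079 - 12152) = 62975/(-47231) = 62975*(-1/47231) = -62975/47231 ≈ -1.3333)
-27430/B = -27430/(-62975/47231) = -27430*(-47231/62975) = 259109266/12595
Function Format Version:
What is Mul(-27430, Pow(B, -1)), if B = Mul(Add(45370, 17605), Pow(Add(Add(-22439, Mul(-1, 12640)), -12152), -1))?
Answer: Rational(259109266, 12595) ≈ 20572.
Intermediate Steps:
B = Rational(-62975, 47231) (B = Mul(62975, Pow(Add(Add(-22439, -12640), -12152), -1)) = Mul(62975, Pow(Add(-35079, -12152), -1)) = Mul(62975, Pow(-47231, -1)) = Mul(62975, Rational(-1, 47231)) = Rational(-62975, 47231) ≈ -1.3333)
Mul(-27430, Pow(B, -1)) = Mul(-27430, Pow(Rational(-62975, 47231), -1)) = Mul(-27430, Rational(-47231, 62975)) = Rational(259109266, 12595)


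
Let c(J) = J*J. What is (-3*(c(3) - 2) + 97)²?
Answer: 5776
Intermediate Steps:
c(J) = J²
(-3*(c(3) - 2) + 97)² = (-3*(3² - 2) + 97)² = (-3*(9 - 2) + 97)² = (-3*7 + 97)² = (-21 + 97)² = 76² = 5776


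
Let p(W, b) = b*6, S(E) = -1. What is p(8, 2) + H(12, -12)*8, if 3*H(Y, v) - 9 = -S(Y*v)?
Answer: 116/3 ≈ 38.667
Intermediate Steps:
H(Y, v) = 10/3 (H(Y, v) = 3 + (-1*(-1))/3 = 3 + (⅓)*1 = 3 + ⅓ = 10/3)
p(W, b) = 6*b
p(8, 2) + H(12, -12)*8 = 6*2 + (10/3)*8 = 12 + 80/3 = 116/3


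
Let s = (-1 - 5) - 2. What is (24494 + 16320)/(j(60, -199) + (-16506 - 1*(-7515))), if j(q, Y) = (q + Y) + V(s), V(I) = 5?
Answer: -40814/9125 ≈ -4.4728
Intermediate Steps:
s = -8 (s = -6 - 2 = -8)
j(q, Y) = 5 + Y + q (j(q, Y) = (q + Y) + 5 = (Y + q) + 5 = 5 + Y + q)
(24494 + 16320)/(j(60, -199) + (-16506 - 1*(-7515))) = (24494 + 16320)/((5 - 199 + 60) + (-16506 - 1*(-7515))) = 40814/(-134 + (-16506 + 7515)) = 40814/(-134 - 8991) = 40814/(-9125) = 40814*(-1/9125) = -40814/9125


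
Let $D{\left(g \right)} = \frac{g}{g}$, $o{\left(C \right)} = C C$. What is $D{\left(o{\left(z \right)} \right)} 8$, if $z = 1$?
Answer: $8$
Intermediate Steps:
$o{\left(C \right)} = C^{2}$
$D{\left(g \right)} = 1$
$D{\left(o{\left(z \right)} \right)} 8 = 1 \cdot 8 = 8$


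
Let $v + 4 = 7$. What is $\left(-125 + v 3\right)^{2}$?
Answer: $13456$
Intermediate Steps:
$v = 3$ ($v = -4 + 7 = 3$)
$\left(-125 + v 3\right)^{2} = \left(-125 + 3 \cdot 3\right)^{2} = \left(-125 + 9\right)^{2} = \left(-116\right)^{2} = 13456$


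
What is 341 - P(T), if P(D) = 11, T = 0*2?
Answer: 330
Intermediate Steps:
T = 0
341 - P(T) = 341 - 1*11 = 341 - 11 = 330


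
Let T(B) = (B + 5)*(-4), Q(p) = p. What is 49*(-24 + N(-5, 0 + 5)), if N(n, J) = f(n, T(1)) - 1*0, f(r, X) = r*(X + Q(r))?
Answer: 5929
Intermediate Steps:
T(B) = -20 - 4*B (T(B) = (5 + B)*(-4) = -20 - 4*B)
f(r, X) = r*(X + r)
N(n, J) = n*(-24 + n) (N(n, J) = n*((-20 - 4*1) + n) - 1*0 = n*((-20 - 4) + n) + 0 = n*(-24 + n) + 0 = n*(-24 + n))
49*(-24 + N(-5, 0 + 5)) = 49*(-24 - 5*(-24 - 5)) = 49*(-24 - 5*(-29)) = 49*(-24 + 145) = 49*121 = 5929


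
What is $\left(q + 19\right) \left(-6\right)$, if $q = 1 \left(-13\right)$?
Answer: $-36$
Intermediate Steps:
$q = -13$
$\left(q + 19\right) \left(-6\right) = \left(-13 + 19\right) \left(-6\right) = 6 \left(-6\right) = -36$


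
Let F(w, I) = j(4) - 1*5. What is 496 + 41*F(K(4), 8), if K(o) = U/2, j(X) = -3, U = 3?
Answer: 168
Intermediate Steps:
K(o) = 3/2
F(w, I) = -8 (F(w, I) = -3 - 1*5 = -3 - 5 = -8)
496 + 41*F(K(4), 8) = 496 + 41*(-8) = 496 - 328 = 168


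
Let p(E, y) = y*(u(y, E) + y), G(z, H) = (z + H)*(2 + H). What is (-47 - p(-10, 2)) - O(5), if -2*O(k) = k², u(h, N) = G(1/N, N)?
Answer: -2001/10 ≈ -200.10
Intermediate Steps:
G(z, H) = (2 + H)*(H + z) (G(z, H) = (H + z)*(2 + H) = (2 + H)*(H + z))
u(h, N) = 1 + N² + 2*N + 2/N (u(h, N) = N² + 2*N + 2/N + N/N = N² + 2*N + 2/N + 1 = 1 + N² + 2*N + 2/N)
p(E, y) = y*(1 + y + E² + 2*E + 2/E) (p(E, y) = y*((1 + E² + 2*E + 2/E) + y) = y*(1 + y + E² + 2*E + 2/E))
O(k) = -k²/2
(-47 - p(-10, 2)) - O(5) = (-47 - 2*(2 - 10*2 - 10*(1 + (-10)² + 2*(-10)))/(-10)) - (-1)*5²/2 = (-47 - 2*(-1)*(2 - 20 - 10*(1 + 100 - 20))/10) - (-1)*25/2 = (-47 - 2*(-1)*(2 - 20 - 10*81)/10) - 1*(-25/2) = (-47 - 2*(-1)*(2 - 20 - 810)/10) + 25/2 = (-47 - 2*(-1)*(-828)/10) + 25/2 = (-47 - 1*828/5) + 25/2 = (-47 - 828/5) + 25/2 = -1063/5 + 25/2 = -2001/10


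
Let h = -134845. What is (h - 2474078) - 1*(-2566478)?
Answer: -42445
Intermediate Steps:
(h - 2474078) - 1*(-2566478) = (-134845 - 2474078) - 1*(-2566478) = -2608923 + 2566478 = -42445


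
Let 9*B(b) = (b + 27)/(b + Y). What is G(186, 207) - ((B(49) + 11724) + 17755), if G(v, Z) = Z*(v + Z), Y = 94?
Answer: 66759188/1287 ≈ 51872.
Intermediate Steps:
B(b) = (27 + b)/(9*(94 + b)) (B(b) = ((b + 27)/(b + 94))/9 = ((27 + b)/(94 + b))/9 = (27 + b)/(9*(94 + b)))
G(v, Z) = Z*(Z + v)
G(186, 207) - ((B(49) + 11724) + 17755) = 207*(207 + 186) - (((27 + 49)/(9*(94 + 49)) + 11724) + 17755) = 207*393 - (((⅑)*76/143 + 11724) + 17755) = 81351 - (((⅑)*(1/143)*76 + 11724) + 17755) = 81351 - ((76/1287 + 11724) + 17755) = 81351 - (15088864/1287 + 17755) = 81351 - 1*37939549/1287 = 81351 - 37939549/1287 = 66759188/1287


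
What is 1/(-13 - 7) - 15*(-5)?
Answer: 1499/20 ≈ 74.950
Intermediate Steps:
1/(-13 - 7) - 15*(-5) = 1/(-20) + 75 = -1/20 + 75 = 1499/20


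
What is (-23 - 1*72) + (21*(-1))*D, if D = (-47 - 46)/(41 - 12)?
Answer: -802/29 ≈ -27.655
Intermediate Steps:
D = -93/29 ≈ -3.2069
(-23 - 1*72) + (21*(-1))*D = (-23 - 1*72) + (21*(-1))*(-93/29) = (-23 - 72) - 21*(-93/29) = -95 + 1953/29 = -802/29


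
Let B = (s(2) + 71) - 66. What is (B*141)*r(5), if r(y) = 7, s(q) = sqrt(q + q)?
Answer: 6909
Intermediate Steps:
s(q) = sqrt(2)*sqrt(q) (s(q) = sqrt(2*q) = sqrt(2)*sqrt(q))
B = 7 (B = (sqrt(2)*sqrt(2) + 71) - 66 = (2 + 71) - 66 = 73 - 66 = 7)
(B*141)*r(5) = (7*141)*7 = 987*7 = 6909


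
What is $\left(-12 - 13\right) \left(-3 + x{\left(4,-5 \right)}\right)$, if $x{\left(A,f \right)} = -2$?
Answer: $125$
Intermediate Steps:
$\left(-12 - 13\right) \left(-3 + x{\left(4,-5 \right)}\right) = \left(-12 - 13\right) \left(-3 - 2\right) = \left(-12 - 13\right) \left(-5\right) = \left(-25\right) \left(-5\right) = 125$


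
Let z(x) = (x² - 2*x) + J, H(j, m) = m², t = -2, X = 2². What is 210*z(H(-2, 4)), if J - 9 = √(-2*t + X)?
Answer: 48930 + 420*√2 ≈ 49524.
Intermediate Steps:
X = 4
J = 9 + 2*√2 (J = 9 + √(-2*(-2) + 4) = 9 + √(4 + 4) = 9 + √8 = 9 + 2*√2 ≈ 11.828)
z(x) = 9 + x² - 2*x + 2*√2 (z(x) = (x² - 2*x) + (9 + 2*√2) = 9 + x² - 2*x + 2*√2)
210*z(H(-2, 4)) = 210*(9 + (4²)² - 2*4² + 2*√2) = 210*(9 + 16² - 2*16 + 2*√2) = 210*(9 + 256 - 32 + 2*√2) = 210*(233 + 2*√2) = 48930 + 420*√2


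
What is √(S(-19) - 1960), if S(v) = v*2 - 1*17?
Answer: I*√2015 ≈ 44.889*I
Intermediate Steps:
S(v) = -17 + 2*v (S(v) = 2*v - 17 = -17 + 2*v)
√(S(-19) - 1960) = √((-17 + 2*(-19)) - 1960) = √((-17 - 38) - 1960) = √(-55 - 1960) = √(-2015) = I*√2015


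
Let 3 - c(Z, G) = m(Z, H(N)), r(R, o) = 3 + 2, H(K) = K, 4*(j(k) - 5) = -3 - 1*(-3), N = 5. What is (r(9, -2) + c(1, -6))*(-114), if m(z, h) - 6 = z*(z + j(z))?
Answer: 456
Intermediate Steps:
j(k) = 5 (j(k) = 5 + (-3 - 1*(-3))/4 = 5 + (-3 + 3)/4 = 5 + (¼)*0 = 5 + 0 = 5)
m(z, h) = 6 + z*(5 + z) (m(z, h) = 6 + z*(z + 5) = 6 + z*(5 + z))
r(R, o) = 5
c(Z, G) = -3 - Z² - 5*Z (c(Z, G) = 3 - (6 + Z² + 5*Z) = 3 + (-6 - Z² - 5*Z) = -3 - Z² - 5*Z)
(r(9, -2) + c(1, -6))*(-114) = (5 + (-3 - 1*1² - 5*1))*(-114) = (5 + (-3 - 1*1 - 5))*(-114) = (5 + (-3 - 1 - 5))*(-114) = (5 - 9)*(-114) = -4*(-114) = 456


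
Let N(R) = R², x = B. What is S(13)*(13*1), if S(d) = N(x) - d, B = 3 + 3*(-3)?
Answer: 299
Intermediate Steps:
B = -6 (B = 3 - 9 = -6)
x = -6
S(d) = 36 - d (S(d) = (-6)² - d = 36 - d)
S(13)*(13*1) = (36 - 1*13)*(13*1) = (36 - 13)*13 = 23*13 = 299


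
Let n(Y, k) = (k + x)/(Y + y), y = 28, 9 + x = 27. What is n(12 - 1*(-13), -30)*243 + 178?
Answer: 6518/53 ≈ 122.98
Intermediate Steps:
x = 18 (x = -9 + 27 = 18)
n(Y, k) = (18 + k)/(28 + Y) (n(Y, k) = (k + 18)/(Y + 28) = (18 + k)/(28 + Y))
n(12 - 1*(-13), -30)*243 + 178 = ((18 - 30)/(28 + (12 - 1*(-13))))*243 + 178 = (-12/(28 + (12 + 13)))*243 + 178 = (-12/(28 + 25))*243 + 178 = (-12/53)*243 + 178 = ((1/53)*(-12))*243 + 178 = -12/53*243 + 178 = -2916/53 + 178 = 6518/53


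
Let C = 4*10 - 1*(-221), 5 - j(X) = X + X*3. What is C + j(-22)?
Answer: 354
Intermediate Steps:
j(X) = 5 - 4*X (j(X) = 5 - (X + X*3) = 5 - (X + 3*X) = 5 - 4*X)
C = 261 (C = 40 + 221 = 261)
C + j(-22) = 261 + (5 - 4*(-22)) = 261 + (5 + 88) = 261 + 93 = 354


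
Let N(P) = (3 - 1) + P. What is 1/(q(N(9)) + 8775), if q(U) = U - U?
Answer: 1/8775 ≈ 0.00011396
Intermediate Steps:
N(P) = 2 + P
q(U) = 0
1/(q(N(9)) + 8775) = 1/(0 + 8775) = 1/8775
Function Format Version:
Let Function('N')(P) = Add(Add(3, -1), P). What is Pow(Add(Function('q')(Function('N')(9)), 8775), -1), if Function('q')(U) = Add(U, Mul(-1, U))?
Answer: Rational(1, 8775) ≈ 0.00011396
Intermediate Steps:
Function('N')(P) = Add(2, P)
Function('q')(U) = 0
Pow(Add(Function('q')(Function('N')(9)), 8775), -1) = Pow(Add(0, 8775), -1) = Pow(8775, -1) = Rational(1, 8775)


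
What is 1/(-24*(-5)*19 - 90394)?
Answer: -1/88114 ≈ -1.1349e-5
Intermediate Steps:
1/(-24*(-5)*19 - 90394) = 1/(120*19 - 90394) = 1/(2280 - 90394) = 1/(-88114) = -1/88114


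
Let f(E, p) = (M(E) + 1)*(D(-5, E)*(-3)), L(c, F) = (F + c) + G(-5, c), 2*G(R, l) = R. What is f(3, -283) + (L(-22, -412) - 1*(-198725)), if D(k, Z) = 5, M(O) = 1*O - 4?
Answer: 396577/2 ≈ 1.9829e+5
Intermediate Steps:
G(R, l) = R/2
M(O) = -4 + O (M(O) = O - 4 = -4 + O)
L(c, F) = -5/2 + F + c (L(c, F) = (F + c) + (1/2)*(-5) = (F + c) - 5/2 = -5/2 + F + c)
f(E, p) = 45 - 15*E (f(E, p) = ((-4 + E) + 1)*(5*(-3)) = (-3 + E)*(-15) = 45 - 15*E)
f(3, -283) + (L(-22, -412) - 1*(-198725)) = (45 - 15*3) + ((-5/2 - 412 - 22) - 1*(-198725)) = (45 - 45) + (-873/2 + 198725) = 0 + 396577/2 = 396577/2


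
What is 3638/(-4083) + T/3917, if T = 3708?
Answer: 889718/15993111 ≈ 0.055631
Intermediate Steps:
3638/(-4083) + T/3917 = 3638/(-4083) + 3708/3917 = 3638*(-1/4083) + 3708*(1/3917) = -3638/4083 + 3708/3917 = 889718/15993111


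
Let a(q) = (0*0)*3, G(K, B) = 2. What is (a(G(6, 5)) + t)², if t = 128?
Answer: 16384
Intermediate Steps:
a(q) = 0 (a(q) = 0*3 = 0)
(a(G(6, 5)) + t)² = (0 + 128)² = 128² = 16384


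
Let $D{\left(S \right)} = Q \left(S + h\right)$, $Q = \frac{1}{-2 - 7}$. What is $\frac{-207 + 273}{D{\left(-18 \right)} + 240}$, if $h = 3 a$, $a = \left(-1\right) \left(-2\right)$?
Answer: $\frac{99}{362} \approx 0.27348$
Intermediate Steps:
$a = 2$
$Q = - \frac{1}{9}$ ($Q = \frac{1}{-9} = - \frac{1}{9} \approx -0.11111$)
$h = 6$ ($h = 3 \cdot 2 = 6$)
$D{\left(S \right)} = - \frac{2}{3} - \frac{S}{9}$ ($D{\left(S \right)} = - \frac{S + 6}{9} = - \frac{6 + S}{9} = - \frac{2}{3} - \frac{S}{9}$)
$\frac{-207 + 273}{D{\left(-18 \right)} + 240} = \frac{-207 + 273}{\left(- \frac{2}{3} - -2\right) + 240} = \frac{66}{\left(- \frac{2}{3} + 2\right) + 240} = \frac{66}{\frac{4}{3} + 240} = \frac{66}{\frac{724}{3}} = 66 \cdot \frac{3}{724} = \frac{99}{362}$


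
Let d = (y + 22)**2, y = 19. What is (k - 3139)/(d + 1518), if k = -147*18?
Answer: -5785/3199 ≈ -1.8084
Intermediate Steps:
k = -2646
d = 1681 (d = (19 + 22)**2 = 41**2 = 1681)
(k - 3139)/(d + 1518) = (-2646 - 3139)/(1681 + 1518) = -5785/3199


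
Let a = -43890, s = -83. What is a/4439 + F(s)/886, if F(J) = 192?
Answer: -19017126/1966477 ≈ -9.6707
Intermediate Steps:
a/4439 + F(s)/886 = -43890/4439 + 192/886 = -43890*1/4439 + 192*(1/886) = -43890/4439 + 96/443 = -19017126/1966477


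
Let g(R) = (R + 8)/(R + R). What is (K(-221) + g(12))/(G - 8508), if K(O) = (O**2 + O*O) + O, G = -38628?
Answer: -584771/282816 ≈ -2.0677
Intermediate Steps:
g(R) = (8 + R)/(2*R) (g(R) = (8 + R)/((2*R)) = (8 + R)*(1/(2*R)) = (8 + R)/(2*R))
K(O) = O + 2*O**2 (K(O) = (O**2 + O**2) + O = 2*O**2 + O = O + 2*O**2)
(K(-221) + g(12))/(G - 8508) = (-221*(1 + 2*(-221)) + (1/2)*(8 + 12)/12)/(-38628 - 8508) = (-221*(1 - 442) + (1/2)*(1/12)*20)/(-47136) = (-221*(-441) + 5/6)*(-1/47136) = (97461 + 5/6)*(-1/47136) = (584771/6)*(-1/47136) = -584771/282816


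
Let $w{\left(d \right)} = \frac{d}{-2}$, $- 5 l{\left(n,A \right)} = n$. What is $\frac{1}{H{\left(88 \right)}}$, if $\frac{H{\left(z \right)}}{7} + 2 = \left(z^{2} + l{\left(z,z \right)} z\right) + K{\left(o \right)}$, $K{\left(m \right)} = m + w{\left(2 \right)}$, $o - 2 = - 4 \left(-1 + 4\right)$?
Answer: $\frac{5}{216377} \approx 2.3108 \cdot 10^{-5}$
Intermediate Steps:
$l{\left(n,A \right)} = - \frac{n}{5}$
$w{\left(d \right)} = - \frac{d}{2}$ ($w{\left(d \right)} = d \left(- \frac{1}{2}\right) = - \frac{d}{2}$)
$o = -10$ ($o = 2 - 4 \left(-1 + 4\right) = 2 - 12 = -10$)
$K{\left(m \right)} = -1 + m$ ($K{\left(m \right)} = m - 1 = -1 + m$)
$H{\left(z \right)} = -91 + \frac{28 z^{2}}{5}$ ($H{\left(z \right)} = -14 + 7 \left(\left(z^{2} + - \frac{z}{5} z\right) - 11\right) = -14 + 7 \left(\left(z^{2} - \frac{z^{2}}{5}\right) - 11\right) = -14 + 7 \left(\frac{4 z^{2}}{5} - 11\right) = -14 + 7 \left(-11 + \frac{4 z^{2}}{5}\right) = -14 + \left(-77 + \frac{28 z^{2}}{5}\right) = -91 + \frac{28 z^{2}}{5}$)
$\frac{1}{H{\left(88 \right)}} = \frac{1}{-91 + \frac{28 \cdot 88^{2}}{5}} = \frac{1}{-91 + \frac{28}{5} \cdot 7744} = \frac{1}{-91 + \frac{216832}{5}} = \frac{1}{\frac{216377}{5}} = \frac{5}{216377}$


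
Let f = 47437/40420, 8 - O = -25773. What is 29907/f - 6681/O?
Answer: 31164811347543/1222973297 ≈ 25483.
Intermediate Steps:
O = 25781 (O = 8 - 1*(-25773) = 8 + 25773 = 25781)
f = 47437/40420 (f = 47437*(1/40420) = 47437/40420 ≈ 1.1736)
29907/f - 6681/O = 29907/(47437/40420) - 6681/25781 = 29907*(40420/47437) - 6681*1/25781 = 1208840940/47437 - 6681/25781 = 31164811347543/1222973297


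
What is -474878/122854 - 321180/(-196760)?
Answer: -1349468689/604318826 ≈ -2.2330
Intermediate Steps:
-474878/122854 - 321180/(-196760) = -474878*1/122854 - 321180*(-1/196760) = -237439/61427 + 16059/9838 = -1349468689/604318826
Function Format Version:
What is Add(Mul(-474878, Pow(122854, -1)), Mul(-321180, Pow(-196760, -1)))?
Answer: Rational(-1349468689, 604318826) ≈ -2.2330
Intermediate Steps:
Add(Mul(-474878, Pow(122854, -1)), Mul(-321180, Pow(-196760, -1))) = Add(Mul(-474878, Rational(1, 122854)), Mul(-321180, Rational(-1, 196760))) = Add(Rational(-237439, 61427), Rational(16059, 9838)) = Rational(-1349468689, 604318826)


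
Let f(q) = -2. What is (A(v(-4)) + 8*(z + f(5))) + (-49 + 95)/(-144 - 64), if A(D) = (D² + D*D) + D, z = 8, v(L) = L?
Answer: 7881/104 ≈ 75.779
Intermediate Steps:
A(D) = D + 2*D² (A(D) = (D² + D²) + D = 2*D² + D = D + 2*D²)
(A(v(-4)) + 8*(z + f(5))) + (-49 + 95)/(-144 - 64) = (-4*(1 + 2*(-4)) + 8*(8 - 2)) + (-49 + 95)/(-144 - 64) = (-4*(1 - 8) + 8*6) + 46/(-208) = (-4*(-7) + 48) + 46*(-1/208) = (28 + 48) - 23/104 = 76 - 23/104 = 7881/104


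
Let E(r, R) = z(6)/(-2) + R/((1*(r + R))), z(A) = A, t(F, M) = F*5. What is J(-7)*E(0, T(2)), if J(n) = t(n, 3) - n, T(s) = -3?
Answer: 56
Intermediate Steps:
t(F, M) = 5*F
E(r, R) = -3 + R/(R + r) (E(r, R) = 6/(-2) + R/((1*(r + R))) = 6*(-1/2) + R/((1*(R + r))) = -3 + R/(R + r))
J(n) = 4*n (J(n) = 5*n - n = 4*n)
J(-7)*E(0, T(2)) = (4*(-7))*((-3*0 - 2*(-3))/(-3 + 0)) = -28*(0 + 6)/(-3) = -(-28)*6/3 = -28*(-2) = 56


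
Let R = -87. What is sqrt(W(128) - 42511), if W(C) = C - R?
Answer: 2*I*sqrt(10574) ≈ 205.66*I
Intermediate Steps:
W(C) = 87 + C (W(C) = C - 1*(-87) = C + 87 = 87 + C)
sqrt(W(128) - 42511) = sqrt((87 + 128) - 42511) = sqrt(215 - 42511) = sqrt(-42296) = 2*I*sqrt(10574)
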